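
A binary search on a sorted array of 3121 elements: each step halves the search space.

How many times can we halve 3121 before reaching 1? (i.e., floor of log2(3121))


3121 / 2 = 1560
1560 / 2 = 780
780 / 2 = 390
390 / 2 = 195
195 / 2 = 97
97 / 2 = 48
48 / 2 = 24
24 / 2 = 12
12 / 2 = 6
6 / 2 = 3
3 / 2 = 1
Reached 1 after 11 halvings

11


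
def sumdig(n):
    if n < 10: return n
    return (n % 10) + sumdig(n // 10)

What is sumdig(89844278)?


sumdig(89844278) = 8 + sumdig(8984427)
sumdig(8984427) = 7 + sumdig(898442)
sumdig(898442) = 2 + sumdig(89844)
sumdig(89844) = 4 + sumdig(8984)
sumdig(8984) = 4 + sumdig(898)
sumdig(898) = 8 + sumdig(89)
sumdig(89) = 9 + sumdig(8)
sumdig(8) = 8  (base case)
Total: 8 + 7 + 2 + 4 + 4 + 8 + 9 + 8 = 50

50


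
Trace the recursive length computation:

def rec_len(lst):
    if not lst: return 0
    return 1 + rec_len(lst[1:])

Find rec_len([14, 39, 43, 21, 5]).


rec_len([14, 39, 43, 21, 5]) = 1 + rec_len([39, 43, 21, 5])
rec_len([39, 43, 21, 5]) = 1 + rec_len([43, 21, 5])
rec_len([43, 21, 5]) = 1 + rec_len([21, 5])
rec_len([21, 5]) = 1 + rec_len([5])
rec_len([5]) = 1 + rec_len([])
rec_len([]) = 0  (base case)
Unwinding: 1 + 1 + 1 + 1 + 1 + 0 = 5

5


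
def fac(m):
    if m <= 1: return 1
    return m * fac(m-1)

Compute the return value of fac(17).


fac(17)
= 17 * fac(16)
= 17 * 16 * fac(15)
= 17 * 16 * 15 * fac(14)
= 17 * 16 * 15 * 14 * fac(13)
= 17 * 16 * 15 * 14 * 13 * fac(12)
= 17 * 16 * 15 * 14 * 13 * 12 * fac(11)
= 17 * 16 * 15 * 14 * 13 * 12 * 11 * fac(10)
= 17 * 16 * 15 * 14 * 13 * 12 * 11 * 10 * fac(9)
= 17 * 16 * 15 * 14 * 13 * 12 * 11 * 10 * 9 * fac(8)
= 17 * 16 * 15 * 14 * 13 * 12 * 11 * 10 * 9 * 8 * fac(7)
= 17 * 16 * 15 * 14 * 13 * 12 * 11 * 10 * 9 * 8 * 7 * fac(6)
= 17 * 16 * 15 * 14 * 13 * 12 * 11 * 10 * 9 * 8 * 7 * 6 * fac(5)
= 17 * 16 * 15 * 14 * 13 * 12 * 11 * 10 * 9 * 8 * 7 * 6 * 5 * fac(4)
= 17 * 16 * 15 * 14 * 13 * 12 * 11 * 10 * 9 * 8 * 7 * 6 * 5 * 4 * fac(3)
= 17 * 16 * 15 * 14 * 13 * 12 * 11 * 10 * 9 * 8 * 7 * 6 * 5 * 4 * 3 * fac(2)
= 17 * 16 * 15 * 14 * 13 * 12 * 11 * 10 * 9 * 8 * 7 * 6 * 5 * 4 * 3 * 2 * fac(1)
= 17 * 16 * 15 * 14 * 13 * 12 * 11 * 10 * 9 * 8 * 7 * 6 * 5 * 4 * 3 * 2 * 1
= 355687428096000

355687428096000


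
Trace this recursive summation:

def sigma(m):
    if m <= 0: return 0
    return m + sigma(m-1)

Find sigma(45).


sigma(45)
= 45 + 44 + 43 + 42 + 41 + 40 + 39 + 38 + 37 + 36 + 35 + 34 + 33 + 32 + 31 + 30 + 29 + 28 + 27 + 26 + 25 + 24 + 23 + 22 + 21 + 20 + 19 + 18 + 17 + 16 + 15 + 14 + 13 + 12 + 11 + 10 + 9 + 8 + 7 + 6 + 5 + 4 + 3 + 2 + 1 + sigma(0)
= 45 + 44 + 43 + 42 + 41 + 40 + 39 + 38 + 37 + 36 + 35 + 34 + 33 + 32 + 31 + 30 + 29 + 28 + 27 + 26 + 25 + 24 + 23 + 22 + 21 + 20 + 19 + 18 + 17 + 16 + 15 + 14 + 13 + 12 + 11 + 10 + 9 + 8 + 7 + 6 + 5 + 4 + 3 + 2 + 1 + 0
= 1035

1035


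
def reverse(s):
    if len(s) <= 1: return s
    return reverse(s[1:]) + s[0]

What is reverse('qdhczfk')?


reverse('qdhczfk') = reverse('dhczfk') + 'q'
reverse('dhczfk') = reverse('hczfk') + 'd'
reverse('hczfk') = reverse('czfk') + 'h'
reverse('czfk') = reverse('zfk') + 'c'
reverse('zfk') = reverse('fk') + 'z'
reverse('fk') = reverse('k') + 'f'
reverse('k') = 'k'  (base case)
Concatenating: 'k' + 'f' + 'z' + 'c' + 'h' + 'd' + 'q' = 'kfzchdq'

kfzchdq


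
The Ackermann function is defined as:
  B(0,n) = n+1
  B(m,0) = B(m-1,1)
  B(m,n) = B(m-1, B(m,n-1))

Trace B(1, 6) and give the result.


B(1, 6) = B(0, B(1, 5))
  B(1, 5) = B(0, B(1, 4))
    B(1, 4) = B(0, B(1, 3))
      B(1, 3) = B(0, B(1, 2))
        B(1, 2) = B(0, B(1, 1))
          B(1, 1) = B(0, B(1, 0))
          B(1, 0) = B(0, 1)
          B(0, 1) = 2
            = B(0, 2)
          B(0, 2) = 3
          = B(0, 3)
          B(0, 3) = 4
        = B(0, 4)
        B(0, 4) = 5
      = B(0, 5)
      B(0, 5) = 6
    = B(0, 6)
    B(0, 6) = 7
  = B(0, 7)
  B(0, 7) = 8
Result: B(1, 6) = 8

8


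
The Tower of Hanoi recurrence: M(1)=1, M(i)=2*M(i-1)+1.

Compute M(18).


M(18) = 2 * M(17) + 1
M(17) = 2 * M(16) + 1
M(16) = 2 * M(15) + 1
M(15) = 2 * M(14) + 1
M(14) = 2 * M(13) + 1
M(13) = 2 * M(12) + 1
M(12) = 2 * M(11) + 1
M(11) = 2 * M(10) + 1
M(10) = 2 * M(9) + 1
M(9) = 2 * M(8) + 1
M(8) = 2 * M(7) + 1
M(7) = 2 * M(6) + 1
M(6) = 2 * M(5) + 1
M(5) = 2 * M(4) + 1
M(4) = 2 * M(3) + 1
M(3) = 2 * M(2) + 1
M(2) = 2 * M(1) + 1
M(1) = 1  (base case)
M(2) = 2 * 1 + 1 = 3
M(3) = 2 * 3 + 1 = 7
M(4) = 2 * 7 + 1 = 15
M(5) = 2 * 15 + 1 = 31
M(6) = 2 * 31 + 1 = 63
M(7) = 2 * 63 + 1 = 127
M(8) = 2 * 127 + 1 = 255
M(9) = 2 * 255 + 1 = 511
M(10) = 2 * 511 + 1 = 1023
M(11) = 2 * 1023 + 1 = 2047
M(12) = 2 * 2047 + 1 = 4095
M(13) = 2 * 4095 + 1 = 8191
M(14) = 2 * 8191 + 1 = 16383
M(15) = 2 * 16383 + 1 = 32767
M(16) = 2 * 32767 + 1 = 65535
M(17) = 2 * 65535 + 1 = 131071
M(18) = 2 * 131071 + 1 = 262143

262143


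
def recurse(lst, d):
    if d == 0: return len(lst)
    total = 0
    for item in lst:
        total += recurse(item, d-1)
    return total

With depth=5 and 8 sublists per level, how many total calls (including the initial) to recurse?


At depth 0 (root): 1 call
At depth 1: each of 1 parents calls recurse on 8 children = 8 calls
At depth 2: each of 8 parents calls recurse on 8 children = 64 calls
At depth 3: each of 64 parents calls recurse on 8 children = 512 calls
At depth 4: each of 512 parents calls recurse on 8 children = 4096 calls
At depth 5: each of 4096 parents calls recurse on 8 children = 32768 calls
Total: 1 + 8 + 64 + 512 + 4096 + 32768 = 37449

37449


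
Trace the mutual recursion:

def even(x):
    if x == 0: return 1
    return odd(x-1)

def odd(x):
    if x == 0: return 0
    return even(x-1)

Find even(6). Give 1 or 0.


even(6) = odd(5)
odd(5) = even(4)
even(4) = odd(3)
odd(3) = even(2)
even(2) = odd(1)
odd(1) = even(0)
even(0) = 1  (base case)
Result: 1

1


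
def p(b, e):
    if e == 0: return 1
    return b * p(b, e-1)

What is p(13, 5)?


p(13, 5)
= 13 * p(13, 4)
= 13 * 13 * p(13, 3)
= 13 * 13 * 13 * p(13, 2)
= 13 * 13 * 13 * 13 * p(13, 1)
= 13 * 13 * 13 * 13 * 13 * p(13, 0)
= 13 * 13 * 13 * 13 * 13 * 1
= 371293

371293


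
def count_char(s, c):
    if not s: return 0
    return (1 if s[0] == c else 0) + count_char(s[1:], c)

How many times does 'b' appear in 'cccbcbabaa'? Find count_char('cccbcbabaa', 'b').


s[0]='c' != 'b' -> 0
s[0]='c' != 'b' -> 0
s[0]='c' != 'b' -> 0
s[0]='b' == 'b' -> 1
s[0]='c' != 'b' -> 0
s[0]='b' == 'b' -> 1
s[0]='a' != 'b' -> 0
s[0]='b' == 'b' -> 1
s[0]='a' != 'b' -> 0
s[0]='a' != 'b' -> 0
Sum: 0 + 0 + 0 + 1 + 0 + 1 + 0 + 1 + 0 + 0 = 3

3


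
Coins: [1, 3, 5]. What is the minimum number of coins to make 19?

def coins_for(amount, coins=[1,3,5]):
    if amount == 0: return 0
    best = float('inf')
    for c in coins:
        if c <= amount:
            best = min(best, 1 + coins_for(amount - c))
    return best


Building up with DP:
coins_for(0) = 0
coins_for(1) = min(1+coins_for(0)=1+0=1) = 1
coins_for(2) = min(1+coins_for(1)=1+1=2) = 2
coins_for(3) = min(1+coins_for(2)=1+2=3, 1+coins_for(0)=1+0=1) = 1
coins_for(4) = min(1+coins_for(3)=1+1=2, 1+coins_for(1)=1+1=2) = 2
coins_for(5) = min(1+coins_for(4)=1+2=3, 1+coins_for(2)=1+2=3, 1+coins_for(0)=1+0=1) = 1
coins_for(6) = min(1+coins_for(5)=1+1=2, 1+coins_for(3)=1+1=2, 1+coins_for(1)=1+1=2) = 2
coins_for(7) = min(1+coins_for(6)=1+2=3, 1+coins_for(4)=1+2=3, 1+coins_for(2)=1+2=3) = 3
coins_for(8) = min(1+coins_for(7)=1+3=4, 1+coins_for(5)=1+1=2, 1+coins_for(3)=1+1=2) = 2
coins_for(9) = min(1+coins_for(8)=1+2=3, 1+coins_for(6)=1+2=3, 1+coins_for(4)=1+2=3) = 3
coins_for(10) = min(1+coins_for(9)=1+3=4, 1+coins_for(7)=1+3=4, 1+coins_for(5)=1+1=2) = 2
coins_for(11) = min(1+coins_for(10)=1+2=3, 1+coins_for(8)=1+2=3, 1+coins_for(6)=1+2=3) = 3
coins_for(12) = min(1+coins_for(11)=1+3=4, 1+coins_for(9)=1+3=4, 1+coins_for(7)=1+3=4) = 4
coins_for(13) = min(1+coins_for(12)=1+4=5, 1+coins_for(10)=1+2=3, 1+coins_for(8)=1+2=3) = 3
coins_for(14) = min(1+coins_for(13)=1+3=4, 1+coins_for(11)=1+3=4, 1+coins_for(9)=1+3=4) = 4
coins_for(15) = min(1+coins_for(14)=1+4=5, 1+coins_for(12)=1+4=5, 1+coins_for(10)=1+2=3) = 3
coins_for(16) = min(1+coins_for(15)=1+3=4, 1+coins_for(13)=1+3=4, 1+coins_for(11)=1+3=4) = 4
coins_for(17) = min(1+coins_for(16)=1+4=5, 1+coins_for(14)=1+4=5, 1+coins_for(12)=1+4=5) = 5
coins_for(18) = min(1+coins_for(17)=1+5=6, 1+coins_for(15)=1+3=4, 1+coins_for(13)=1+3=4) = 4
coins_for(19) = min(1+coins_for(18)=1+4=5, 1+coins_for(16)=1+4=5, 1+coins_for(14)=1+4=5) = 5

5


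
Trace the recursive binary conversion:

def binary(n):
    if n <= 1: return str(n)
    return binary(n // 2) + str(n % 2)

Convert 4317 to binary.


binary(4317) = binary(2158) + '1'
binary(2158) = binary(1079) + '0'
binary(1079) = binary(539) + '1'
binary(539) = binary(269) + '1'
binary(269) = binary(134) + '1'
binary(134) = binary(67) + '0'
binary(67) = binary(33) + '1'
binary(33) = binary(16) + '1'
binary(16) = binary(8) + '0'
binary(8) = binary(4) + '0'
binary(4) = binary(2) + '0'
binary(2) = binary(1) + '0'
binary(1) = '1'  (base case)
Concatenating: '1' + '0' + '0' + '0' + '0' + '1' + '1' + '0' + '1' + '1' + '1' + '0' + '1' = '1000011011101'

1000011011101


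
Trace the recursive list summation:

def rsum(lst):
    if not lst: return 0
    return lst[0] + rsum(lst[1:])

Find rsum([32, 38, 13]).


rsum([32, 38, 13]) = 32 + rsum([38, 13])
rsum([38, 13]) = 38 + rsum([13])
rsum([13]) = 13 + rsum([])
rsum([]) = 0  (base case)
Total: 32 + 38 + 13 + 0 = 83

83


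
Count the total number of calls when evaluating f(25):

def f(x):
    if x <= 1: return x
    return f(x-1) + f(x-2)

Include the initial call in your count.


Let C(n) = total calls for f(n)
C(0) = 1, C(1) = 1
C(2) = 1 + C(1) + C(0) = 1 + 1 + 1 = 3
C(3) = 1 + C(2) + C(1) = 1 + 3 + 1 = 5
C(4) = 1 + C(3) + C(2) = 1 + 5 + 3 = 9
C(5) = 1 + C(4) + C(3) = 1 + 9 + 5 = 15
C(6) = 1 + C(5) + C(4) = 1 + 15 + 9 = 25
C(7) = 1 + C(6) + C(5) = 1 + 25 + 15 = 41
C(8) = 1 + C(7) + C(6) = 1 + 41 + 25 = 67
C(9) = 1 + C(8) + C(7) = 1 + 67 + 41 = 109
C(10) = 1 + C(9) + C(8) = 1 + 109 + 67 = 177
C(11) = 1 + C(10) + C(9) = 1 + 177 + 109 = 287
C(12) = 1 + C(11) + C(10) = 1 + 287 + 177 = 465
C(13) = 1 + C(12) + C(11) = 1 + 465 + 287 = 753
C(14) = 1 + C(13) + C(12) = 1 + 753 + 465 = 1219
C(15) = 1 + C(14) + C(13) = 1 + 1219 + 753 = 1973
C(16) = 1 + C(15) + C(14) = 1 + 1973 + 1219 = 3193
C(17) = 1 + C(16) + C(15) = 1 + 3193 + 1973 = 5167
C(18) = 1 + C(17) + C(16) = 1 + 5167 + 3193 = 8361
C(19) = 1 + C(18) + C(17) = 1 + 8361 + 5167 = 13529
C(20) = 1 + C(19) + C(18) = 1 + 13529 + 8361 = 21891
C(21) = 1 + C(20) + C(19) = 1 + 21891 + 13529 = 35421
C(22) = 1 + C(21) + C(20) = 1 + 35421 + 21891 = 57313
C(23) = 1 + C(22) + C(21) = 1 + 57313 + 35421 = 92735
C(24) = 1 + C(23) + C(22) = 1 + 92735 + 57313 = 150049
C(25) = 1 + C(24) + C(23) = 1 + 150049 + 92735 = 242785

242785


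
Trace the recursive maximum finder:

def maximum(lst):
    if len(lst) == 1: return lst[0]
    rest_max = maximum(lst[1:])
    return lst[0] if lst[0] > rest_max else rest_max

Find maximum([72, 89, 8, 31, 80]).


maximum([72, 89, 8, 31, 80]): compare 72 with maximum([89, 8, 31, 80])
maximum([89, 8, 31, 80]): compare 89 with maximum([8, 31, 80])
maximum([8, 31, 80]): compare 8 with maximum([31, 80])
maximum([31, 80]): compare 31 with maximum([80])
maximum([80]) = 80  (base case)
Compare 31 with 80 -> 80
Compare 8 with 80 -> 80
Compare 89 with 80 -> 89
Compare 72 with 89 -> 89

89


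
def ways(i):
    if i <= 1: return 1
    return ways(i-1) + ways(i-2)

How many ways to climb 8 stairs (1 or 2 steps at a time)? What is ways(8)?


Building up from base cases:
ways(0) = 1
ways(1) = 1
ways(2) = ways(1) + ways(0) = 1 + 1 = 2
ways(3) = ways(2) + ways(1) = 2 + 1 = 3
ways(4) = ways(3) + ways(2) = 3 + 2 = 5
ways(5) = ways(4) + ways(3) = 5 + 3 = 8
ways(6) = ways(5) + ways(4) = 8 + 5 = 13
ways(7) = ways(6) + ways(5) = 13 + 8 = 21
ways(8) = ways(7) + ways(6) = 21 + 13 = 34

34


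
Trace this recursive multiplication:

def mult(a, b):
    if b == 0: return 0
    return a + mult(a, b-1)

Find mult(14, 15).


mult(14, 15) = 14 + mult(14, 14)
mult(14, 14) = 14 + mult(14, 13)
mult(14, 13) = 14 + mult(14, 12)
mult(14, 12) = 14 + mult(14, 11)
mult(14, 11) = 14 + mult(14, 10)
mult(14, 10) = 14 + mult(14, 9)
mult(14, 9) = 14 + mult(14, 8)
mult(14, 8) = 14 + mult(14, 7)
mult(14, 7) = 14 + mult(14, 6)
mult(14, 6) = 14 + mult(14, 5)
mult(14, 5) = 14 + mult(14, 4)
mult(14, 4) = 14 + mult(14, 3)
mult(14, 3) = 14 + mult(14, 2)
mult(14, 2) = 14 + mult(14, 1)
mult(14, 1) = 14 + mult(14, 0)
mult(14, 0) = 0  (base case)
Total: 14 + 14 + 14 + 14 + 14 + 14 + 14 + 14 + 14 + 14 + 14 + 14 + 14 + 14 + 14 + 0 = 210

210


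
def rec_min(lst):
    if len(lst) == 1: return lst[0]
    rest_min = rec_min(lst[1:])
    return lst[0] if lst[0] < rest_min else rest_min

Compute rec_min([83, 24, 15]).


rec_min([83, 24, 15]): compare 83 with rec_min([24, 15])
rec_min([24, 15]): compare 24 with rec_min([15])
rec_min([15]) = 15  (base case)
Compare 24 with 15 -> 15
Compare 83 with 15 -> 15

15


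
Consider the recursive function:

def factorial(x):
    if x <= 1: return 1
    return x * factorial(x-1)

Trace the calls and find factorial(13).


factorial(13)
= 13 * factorial(12)
= 13 * 12 * factorial(11)
= 13 * 12 * 11 * factorial(10)
= 13 * 12 * 11 * 10 * factorial(9)
= 13 * 12 * 11 * 10 * 9 * factorial(8)
= 13 * 12 * 11 * 10 * 9 * 8 * factorial(7)
= 13 * 12 * 11 * 10 * 9 * 8 * 7 * factorial(6)
= 13 * 12 * 11 * 10 * 9 * 8 * 7 * 6 * factorial(5)
= 13 * 12 * 11 * 10 * 9 * 8 * 7 * 6 * 5 * factorial(4)
= 13 * 12 * 11 * 10 * 9 * 8 * 7 * 6 * 5 * 4 * factorial(3)
= 13 * 12 * 11 * 10 * 9 * 8 * 7 * 6 * 5 * 4 * 3 * factorial(2)
= 13 * 12 * 11 * 10 * 9 * 8 * 7 * 6 * 5 * 4 * 3 * 2 * factorial(1)
= 13 * 12 * 11 * 10 * 9 * 8 * 7 * 6 * 5 * 4 * 3 * 2 * 1
= 6227020800

6227020800


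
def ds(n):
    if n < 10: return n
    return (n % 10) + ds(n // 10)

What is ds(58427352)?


ds(58427352) = 2 + ds(5842735)
ds(5842735) = 5 + ds(584273)
ds(584273) = 3 + ds(58427)
ds(58427) = 7 + ds(5842)
ds(5842) = 2 + ds(584)
ds(584) = 4 + ds(58)
ds(58) = 8 + ds(5)
ds(5) = 5  (base case)
Total: 2 + 5 + 3 + 7 + 2 + 4 + 8 + 5 = 36

36


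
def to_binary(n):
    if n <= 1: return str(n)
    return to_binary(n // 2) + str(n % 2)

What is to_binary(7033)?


to_binary(7033) = to_binary(3516) + '1'
to_binary(3516) = to_binary(1758) + '0'
to_binary(1758) = to_binary(879) + '0'
to_binary(879) = to_binary(439) + '1'
to_binary(439) = to_binary(219) + '1'
to_binary(219) = to_binary(109) + '1'
to_binary(109) = to_binary(54) + '1'
to_binary(54) = to_binary(27) + '0'
to_binary(27) = to_binary(13) + '1'
to_binary(13) = to_binary(6) + '1'
to_binary(6) = to_binary(3) + '0'
to_binary(3) = to_binary(1) + '1'
to_binary(1) = '1'  (base case)
Concatenating: '1' + '1' + '0' + '1' + '1' + '0' + '1' + '1' + '1' + '1' + '0' + '0' + '1' = '1101101111001'

1101101111001


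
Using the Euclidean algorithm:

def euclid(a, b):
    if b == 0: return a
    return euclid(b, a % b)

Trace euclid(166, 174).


euclid(166, 174) = euclid(174, 166)
euclid(174, 166) = euclid(166, 8)
euclid(166, 8) = euclid(8, 6)
euclid(8, 6) = euclid(6, 2)
euclid(6, 2) = euclid(2, 0)
euclid(2, 0) = 2  (base case)

2


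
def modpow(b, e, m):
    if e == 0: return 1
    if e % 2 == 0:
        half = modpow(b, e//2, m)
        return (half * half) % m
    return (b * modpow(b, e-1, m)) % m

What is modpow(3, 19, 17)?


modpow(3, 19, 17): e is odd, compute modpow(3, 18, 17)
  modpow(3, 18, 17): e is even, compute modpow(3, 9, 17)
    modpow(3, 9, 17): e is odd, compute modpow(3, 8, 17)
      modpow(3, 8, 17): e is even, compute modpow(3, 4, 17)
        modpow(3, 4, 17): e is even, compute modpow(3, 2, 17)
          modpow(3, 2, 17): e is even, compute modpow(3, 1, 17)
          modpow(3, 1, 17): e is odd, compute modpow(3, 0, 17)
          modpow(3, 0, 17) = 1
          (3 * 1) % 17 = 3
          half=3, (3*3) % 17 = 9
        half=9, (9*9) % 17 = 13
      half=13, (13*13) % 17 = 16
    (3 * 16) % 17 = 14
  half=14, (14*14) % 17 = 9
(3 * 9) % 17 = 10

10


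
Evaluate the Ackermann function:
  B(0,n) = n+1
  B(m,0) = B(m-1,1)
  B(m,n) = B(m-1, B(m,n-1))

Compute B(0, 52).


B(0, 52) = 53
Result: B(0, 52) = 53

53


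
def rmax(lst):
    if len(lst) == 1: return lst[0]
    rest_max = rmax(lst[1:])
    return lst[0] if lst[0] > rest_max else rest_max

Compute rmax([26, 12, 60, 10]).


rmax([26, 12, 60, 10]): compare 26 with rmax([12, 60, 10])
rmax([12, 60, 10]): compare 12 with rmax([60, 10])
rmax([60, 10]): compare 60 with rmax([10])
rmax([10]) = 10  (base case)
Compare 60 with 10 -> 60
Compare 12 with 60 -> 60
Compare 26 with 60 -> 60

60


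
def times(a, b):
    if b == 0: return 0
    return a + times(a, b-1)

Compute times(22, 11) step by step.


times(22, 11) = 22 + times(22, 10)
times(22, 10) = 22 + times(22, 9)
times(22, 9) = 22 + times(22, 8)
times(22, 8) = 22 + times(22, 7)
times(22, 7) = 22 + times(22, 6)
times(22, 6) = 22 + times(22, 5)
times(22, 5) = 22 + times(22, 4)
times(22, 4) = 22 + times(22, 3)
times(22, 3) = 22 + times(22, 2)
times(22, 2) = 22 + times(22, 1)
times(22, 1) = 22 + times(22, 0)
times(22, 0) = 0  (base case)
Total: 22 + 22 + 22 + 22 + 22 + 22 + 22 + 22 + 22 + 22 + 22 + 0 = 242

242


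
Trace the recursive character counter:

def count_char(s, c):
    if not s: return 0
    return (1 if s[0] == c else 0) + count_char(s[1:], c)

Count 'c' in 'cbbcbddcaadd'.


s[0]='c' == 'c' -> 1
s[0]='b' != 'c' -> 0
s[0]='b' != 'c' -> 0
s[0]='c' == 'c' -> 1
s[0]='b' != 'c' -> 0
s[0]='d' != 'c' -> 0
s[0]='d' != 'c' -> 0
s[0]='c' == 'c' -> 1
s[0]='a' != 'c' -> 0
s[0]='a' != 'c' -> 0
s[0]='d' != 'c' -> 0
s[0]='d' != 'c' -> 0
Sum: 1 + 0 + 0 + 1 + 0 + 0 + 0 + 1 + 0 + 0 + 0 + 0 = 3

3


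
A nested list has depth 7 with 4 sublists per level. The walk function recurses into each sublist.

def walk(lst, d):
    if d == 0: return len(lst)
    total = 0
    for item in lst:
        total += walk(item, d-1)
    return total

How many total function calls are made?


At depth 0 (root): 1 call
At depth 1: each of 1 parents calls walk on 4 children = 4 calls
At depth 2: each of 4 parents calls walk on 4 children = 16 calls
At depth 3: each of 16 parents calls walk on 4 children = 64 calls
At depth 4: each of 64 parents calls walk on 4 children = 256 calls
At depth 5: each of 256 parents calls walk on 4 children = 1024 calls
At depth 6: each of 1024 parents calls walk on 4 children = 4096 calls
At depth 7: each of 4096 parents calls walk on 4 children = 16384 calls
Total: 1 + 4 + 16 + 64 + 256 + 1024 + 4096 + 16384 = 21845

21845


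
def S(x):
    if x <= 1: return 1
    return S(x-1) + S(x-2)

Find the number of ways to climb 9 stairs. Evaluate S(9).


Building up from base cases:
S(0) = 1
S(1) = 1
S(2) = S(1) + S(0) = 1 + 1 = 2
S(3) = S(2) + S(1) = 2 + 1 = 3
S(4) = S(3) + S(2) = 3 + 2 = 5
S(5) = S(4) + S(3) = 5 + 3 = 8
S(6) = S(5) + S(4) = 8 + 5 = 13
S(7) = S(6) + S(5) = 13 + 8 = 21
S(8) = S(7) + S(6) = 21 + 13 = 34
S(9) = S(8) + S(7) = 34 + 21 = 55

55


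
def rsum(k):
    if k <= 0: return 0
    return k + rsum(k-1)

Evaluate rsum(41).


rsum(41)
= 41 + 40 + 39 + 38 + 37 + 36 + 35 + 34 + 33 + 32 + 31 + 30 + 29 + 28 + 27 + 26 + 25 + 24 + 23 + 22 + 21 + 20 + 19 + 18 + 17 + 16 + 15 + 14 + 13 + 12 + 11 + 10 + 9 + 8 + 7 + 6 + 5 + 4 + 3 + 2 + 1 + rsum(0)
= 41 + 40 + 39 + 38 + 37 + 36 + 35 + 34 + 33 + 32 + 31 + 30 + 29 + 28 + 27 + 26 + 25 + 24 + 23 + 22 + 21 + 20 + 19 + 18 + 17 + 16 + 15 + 14 + 13 + 12 + 11 + 10 + 9 + 8 + 7 + 6 + 5 + 4 + 3 + 2 + 1 + 0
= 861

861


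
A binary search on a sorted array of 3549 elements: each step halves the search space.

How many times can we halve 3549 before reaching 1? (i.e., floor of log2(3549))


3549 / 2 = 1774
1774 / 2 = 887
887 / 2 = 443
443 / 2 = 221
221 / 2 = 110
110 / 2 = 55
55 / 2 = 27
27 / 2 = 13
13 / 2 = 6
6 / 2 = 3
3 / 2 = 1
Reached 1 after 11 halvings

11


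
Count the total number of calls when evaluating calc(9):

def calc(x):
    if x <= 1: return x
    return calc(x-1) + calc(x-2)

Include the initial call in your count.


Let C(n) = total calls for calc(n)
C(0) = 1, C(1) = 1
C(2) = 1 + C(1) + C(0) = 1 + 1 + 1 = 3
C(3) = 1 + C(2) + C(1) = 1 + 3 + 1 = 5
C(4) = 1 + C(3) + C(2) = 1 + 5 + 3 = 9
C(5) = 1 + C(4) + C(3) = 1 + 9 + 5 = 15
C(6) = 1 + C(5) + C(4) = 1 + 15 + 9 = 25
C(7) = 1 + C(6) + C(5) = 1 + 25 + 15 = 41
C(8) = 1 + C(7) + C(6) = 1 + 41 + 25 = 67
C(9) = 1 + C(8) + C(7) = 1 + 67 + 41 = 109

109


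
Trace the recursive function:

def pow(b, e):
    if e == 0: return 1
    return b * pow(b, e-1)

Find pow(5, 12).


pow(5, 12)
= 5 * pow(5, 11)
= 5 * 5 * pow(5, 10)
= 5 * 5 * 5 * pow(5, 9)
= 5 * 5 * 5 * 5 * pow(5, 8)
= 5 * 5 * 5 * 5 * 5 * pow(5, 7)
= 5 * 5 * 5 * 5 * 5 * 5 * pow(5, 6)
= 5 * 5 * 5 * 5 * 5 * 5 * 5 * pow(5, 5)
= 5 * 5 * 5 * 5 * 5 * 5 * 5 * 5 * pow(5, 4)
= 5 * 5 * 5 * 5 * 5 * 5 * 5 * 5 * 5 * pow(5, 3)
= 5 * 5 * 5 * 5 * 5 * 5 * 5 * 5 * 5 * 5 * pow(5, 2)
= 5 * 5 * 5 * 5 * 5 * 5 * 5 * 5 * 5 * 5 * 5 * pow(5, 1)
= 5 * 5 * 5 * 5 * 5 * 5 * 5 * 5 * 5 * 5 * 5 * 5 * pow(5, 0)
= 5 * 5 * 5 * 5 * 5 * 5 * 5 * 5 * 5 * 5 * 5 * 5 * 1
= 244140625

244140625


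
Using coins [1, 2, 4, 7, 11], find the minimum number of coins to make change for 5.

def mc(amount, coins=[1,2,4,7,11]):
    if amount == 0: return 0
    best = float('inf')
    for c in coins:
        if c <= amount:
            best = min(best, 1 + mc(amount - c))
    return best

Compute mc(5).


Building up with DP:
mc(0) = 0
mc(1) = min(1+mc(0)=1+0=1) = 1
mc(2) = min(1+mc(1)=1+1=2, 1+mc(0)=1+0=1) = 1
mc(3) = min(1+mc(2)=1+1=2, 1+mc(1)=1+1=2) = 2
mc(4) = min(1+mc(3)=1+2=3, 1+mc(2)=1+1=2, 1+mc(0)=1+0=1) = 1
mc(5) = min(1+mc(4)=1+1=2, 1+mc(3)=1+2=3, 1+mc(1)=1+1=2) = 2

2


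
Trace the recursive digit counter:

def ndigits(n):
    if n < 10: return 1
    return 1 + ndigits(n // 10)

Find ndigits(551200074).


ndigits(551200074) = 1 + ndigits(55120007)
ndigits(55120007) = 1 + ndigits(5512000)
ndigits(5512000) = 1 + ndigits(551200)
ndigits(551200) = 1 + ndigits(55120)
ndigits(55120) = 1 + ndigits(5512)
ndigits(5512) = 1 + ndigits(551)
ndigits(551) = 1 + ndigits(55)
ndigits(55) = 1 + ndigits(5)
ndigits(5) = 1  (base case: 5 < 10)
Unwinding: 1 + 1 + 1 + 1 + 1 + 1 + 1 + 1 + 1 = 9

9


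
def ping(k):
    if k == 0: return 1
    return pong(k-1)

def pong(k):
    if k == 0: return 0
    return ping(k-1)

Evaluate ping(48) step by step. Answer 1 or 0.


ping(48) = pong(47)
pong(47) = ping(46)
ping(46) = pong(45)
pong(45) = ping(44)
ping(44) = pong(43)
pong(43) = ping(42)
ping(42) = pong(41)
pong(41) = ping(40)
ping(40) = pong(39)
pong(39) = ping(38)
ping(38) = pong(37)
pong(37) = ping(36)
ping(36) = pong(35)
pong(35) = ping(34)
ping(34) = pong(33)
pong(33) = ping(32)
ping(32) = pong(31)
pong(31) = ping(30)
ping(30) = pong(29)
pong(29) = ping(28)
ping(28) = pong(27)
pong(27) = ping(26)
ping(26) = pong(25)
pong(25) = ping(24)
ping(24) = pong(23)
pong(23) = ping(22)
ping(22) = pong(21)
pong(21) = ping(20)
ping(20) = pong(19)
pong(19) = ping(18)
ping(18) = pong(17)
pong(17) = ping(16)
ping(16) = pong(15)
pong(15) = ping(14)
ping(14) = pong(13)
pong(13) = ping(12)
ping(12) = pong(11)
pong(11) = ping(10)
ping(10) = pong(9)
pong(9) = ping(8)
ping(8) = pong(7)
pong(7) = ping(6)
ping(6) = pong(5)
pong(5) = ping(4)
ping(4) = pong(3)
pong(3) = ping(2)
ping(2) = pong(1)
pong(1) = ping(0)
ping(0) = 1  (base case)
Result: 1

1


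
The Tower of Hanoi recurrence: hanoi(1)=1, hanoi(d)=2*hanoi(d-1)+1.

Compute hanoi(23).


hanoi(23) = 2 * hanoi(22) + 1
hanoi(22) = 2 * hanoi(21) + 1
hanoi(21) = 2 * hanoi(20) + 1
hanoi(20) = 2 * hanoi(19) + 1
hanoi(19) = 2 * hanoi(18) + 1
hanoi(18) = 2 * hanoi(17) + 1
hanoi(17) = 2 * hanoi(16) + 1
hanoi(16) = 2 * hanoi(15) + 1
hanoi(15) = 2 * hanoi(14) + 1
hanoi(14) = 2 * hanoi(13) + 1
hanoi(13) = 2 * hanoi(12) + 1
hanoi(12) = 2 * hanoi(11) + 1
hanoi(11) = 2 * hanoi(10) + 1
hanoi(10) = 2 * hanoi(9) + 1
hanoi(9) = 2 * hanoi(8) + 1
hanoi(8) = 2 * hanoi(7) + 1
hanoi(7) = 2 * hanoi(6) + 1
hanoi(6) = 2 * hanoi(5) + 1
hanoi(5) = 2 * hanoi(4) + 1
hanoi(4) = 2 * hanoi(3) + 1
hanoi(3) = 2 * hanoi(2) + 1
hanoi(2) = 2 * hanoi(1) + 1
hanoi(1) = 1  (base case)
hanoi(2) = 2 * 1 + 1 = 3
hanoi(3) = 2 * 3 + 1 = 7
hanoi(4) = 2 * 7 + 1 = 15
hanoi(5) = 2 * 15 + 1 = 31
hanoi(6) = 2 * 31 + 1 = 63
hanoi(7) = 2 * 63 + 1 = 127
hanoi(8) = 2 * 127 + 1 = 255
hanoi(9) = 2 * 255 + 1 = 511
hanoi(10) = 2 * 511 + 1 = 1023
hanoi(11) = 2 * 1023 + 1 = 2047
hanoi(12) = 2 * 2047 + 1 = 4095
hanoi(13) = 2 * 4095 + 1 = 8191
hanoi(14) = 2 * 8191 + 1 = 16383
hanoi(15) = 2 * 16383 + 1 = 32767
hanoi(16) = 2 * 32767 + 1 = 65535
hanoi(17) = 2 * 65535 + 1 = 131071
hanoi(18) = 2 * 131071 + 1 = 262143
hanoi(19) = 2 * 262143 + 1 = 524287
hanoi(20) = 2 * 524287 + 1 = 1048575
hanoi(21) = 2 * 1048575 + 1 = 2097151
hanoi(22) = 2 * 2097151 + 1 = 4194303
hanoi(23) = 2 * 4194303 + 1 = 8388607

8388607


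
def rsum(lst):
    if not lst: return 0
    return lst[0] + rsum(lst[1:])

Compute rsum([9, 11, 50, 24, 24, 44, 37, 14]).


rsum([9, 11, 50, 24, 24, 44, 37, 14]) = 9 + rsum([11, 50, 24, 24, 44, 37, 14])
rsum([11, 50, 24, 24, 44, 37, 14]) = 11 + rsum([50, 24, 24, 44, 37, 14])
rsum([50, 24, 24, 44, 37, 14]) = 50 + rsum([24, 24, 44, 37, 14])
rsum([24, 24, 44, 37, 14]) = 24 + rsum([24, 44, 37, 14])
rsum([24, 44, 37, 14]) = 24 + rsum([44, 37, 14])
rsum([44, 37, 14]) = 44 + rsum([37, 14])
rsum([37, 14]) = 37 + rsum([14])
rsum([14]) = 14 + rsum([])
rsum([]) = 0  (base case)
Total: 9 + 11 + 50 + 24 + 24 + 44 + 37 + 14 + 0 = 213

213


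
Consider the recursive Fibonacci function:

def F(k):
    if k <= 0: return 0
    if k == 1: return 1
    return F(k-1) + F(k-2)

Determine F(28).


Computing F(28) bottom-up:
F(0) = 0
F(1) = 1
F(2) = F(1) + F(0) = 1 + 0 = 1
F(3) = F(2) + F(1) = 1 + 1 = 2
F(4) = F(3) + F(2) = 2 + 1 = 3
F(5) = F(4) + F(3) = 3 + 2 = 5
F(6) = F(5) + F(4) = 5 + 3 = 8
F(7) = F(6) + F(5) = 8 + 5 = 13
F(8) = F(7) + F(6) = 13 + 8 = 21
F(9) = F(8) + F(7) = 21 + 13 = 34
F(10) = F(9) + F(8) = 34 + 21 = 55
F(11) = F(10) + F(9) = 55 + 34 = 89
F(12) = F(11) + F(10) = 89 + 55 = 144
F(13) = F(12) + F(11) = 144 + 89 = 233
F(14) = F(13) + F(12) = 233 + 144 = 377
F(15) = F(14) + F(13) = 377 + 233 = 610
F(16) = F(15) + F(14) = 610 + 377 = 987
F(17) = F(16) + F(15) = 987 + 610 = 1597
F(18) = F(17) + F(16) = 1597 + 987 = 2584
F(19) = F(18) + F(17) = 2584 + 1597 = 4181
F(20) = F(19) + F(18) = 4181 + 2584 = 6765
F(21) = F(20) + F(19) = 6765 + 4181 = 10946
F(22) = F(21) + F(20) = 10946 + 6765 = 17711
F(23) = F(22) + F(21) = 17711 + 10946 = 28657
F(24) = F(23) + F(22) = 28657 + 17711 = 46368
F(25) = F(24) + F(23) = 46368 + 28657 = 75025
F(26) = F(25) + F(24) = 75025 + 46368 = 121393
F(27) = F(26) + F(25) = 121393 + 75025 = 196418
F(28) = F(27) + F(26) = 196418 + 121393 = 317811

317811


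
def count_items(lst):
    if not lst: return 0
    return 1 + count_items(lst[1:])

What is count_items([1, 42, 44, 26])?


count_items([1, 42, 44, 26]) = 1 + count_items([42, 44, 26])
count_items([42, 44, 26]) = 1 + count_items([44, 26])
count_items([44, 26]) = 1 + count_items([26])
count_items([26]) = 1 + count_items([])
count_items([]) = 0  (base case)
Unwinding: 1 + 1 + 1 + 1 + 0 = 4

4


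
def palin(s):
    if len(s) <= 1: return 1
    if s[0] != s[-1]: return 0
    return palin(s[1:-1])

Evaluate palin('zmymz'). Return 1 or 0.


palin('zmymz'): s[0]='z' == s[-1]='z' -> check palin('mym')
palin('mym'): s[0]='m' == s[-1]='m' -> check palin('y')
palin('y'): len <= 1 -> return 1  (base case)
Result: 1 (palindrome)

1


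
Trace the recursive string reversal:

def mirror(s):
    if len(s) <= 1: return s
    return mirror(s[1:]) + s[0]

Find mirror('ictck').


mirror('ictck') = mirror('ctck') + 'i'
mirror('ctck') = mirror('tck') + 'c'
mirror('tck') = mirror('ck') + 't'
mirror('ck') = mirror('k') + 'c'
mirror('k') = 'k'  (base case)
Concatenating: 'k' + 'c' + 't' + 'c' + 'i' = 'kctci'

kctci


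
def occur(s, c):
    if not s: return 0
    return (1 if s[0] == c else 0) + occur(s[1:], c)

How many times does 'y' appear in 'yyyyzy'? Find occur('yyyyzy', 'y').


s[0]='y' == 'y' -> 1
s[0]='y' == 'y' -> 1
s[0]='y' == 'y' -> 1
s[0]='y' == 'y' -> 1
s[0]='z' != 'y' -> 0
s[0]='y' == 'y' -> 1
Sum: 1 + 1 + 1 + 1 + 0 + 1 = 5

5


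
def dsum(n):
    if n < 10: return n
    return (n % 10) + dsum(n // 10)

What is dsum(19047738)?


dsum(19047738) = 8 + dsum(1904773)
dsum(1904773) = 3 + dsum(190477)
dsum(190477) = 7 + dsum(19047)
dsum(19047) = 7 + dsum(1904)
dsum(1904) = 4 + dsum(190)
dsum(190) = 0 + dsum(19)
dsum(19) = 9 + dsum(1)
dsum(1) = 1  (base case)
Total: 8 + 3 + 7 + 7 + 4 + 0 + 9 + 1 = 39

39


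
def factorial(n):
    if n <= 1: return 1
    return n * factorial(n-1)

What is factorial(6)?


factorial(6)
= 6 * factorial(5)
= 6 * 5 * factorial(4)
= 6 * 5 * 4 * factorial(3)
= 6 * 5 * 4 * 3 * factorial(2)
= 6 * 5 * 4 * 3 * 2 * factorial(1)
= 6 * 5 * 4 * 3 * 2 * 1
= 720

720


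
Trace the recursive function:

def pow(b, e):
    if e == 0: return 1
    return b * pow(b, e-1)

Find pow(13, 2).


pow(13, 2)
= 13 * pow(13, 1)
= 13 * 13 * pow(13, 0)
= 13 * 13 * 1
= 169

169


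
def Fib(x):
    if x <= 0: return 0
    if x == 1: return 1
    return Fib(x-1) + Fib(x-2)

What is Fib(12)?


Computing Fib(12) bottom-up:
Fib(0) = 0
Fib(1) = 1
Fib(2) = Fib(1) + Fib(0) = 1 + 0 = 1
Fib(3) = Fib(2) + Fib(1) = 1 + 1 = 2
Fib(4) = Fib(3) + Fib(2) = 2 + 1 = 3
Fib(5) = Fib(4) + Fib(3) = 3 + 2 = 5
Fib(6) = Fib(5) + Fib(4) = 5 + 3 = 8
Fib(7) = Fib(6) + Fib(5) = 8 + 5 = 13
Fib(8) = Fib(7) + Fib(6) = 13 + 8 = 21
Fib(9) = Fib(8) + Fib(7) = 21 + 13 = 34
Fib(10) = Fib(9) + Fib(8) = 34 + 21 = 55
Fib(11) = Fib(10) + Fib(9) = 55 + 34 = 89
Fib(12) = Fib(11) + Fib(10) = 89 + 55 = 144

144


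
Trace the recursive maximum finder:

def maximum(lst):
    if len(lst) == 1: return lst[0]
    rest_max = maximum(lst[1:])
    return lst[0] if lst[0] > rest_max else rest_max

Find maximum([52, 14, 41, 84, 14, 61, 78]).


maximum([52, 14, 41, 84, 14, 61, 78]): compare 52 with maximum([14, 41, 84, 14, 61, 78])
maximum([14, 41, 84, 14, 61, 78]): compare 14 with maximum([41, 84, 14, 61, 78])
maximum([41, 84, 14, 61, 78]): compare 41 with maximum([84, 14, 61, 78])
maximum([84, 14, 61, 78]): compare 84 with maximum([14, 61, 78])
maximum([14, 61, 78]): compare 14 with maximum([61, 78])
maximum([61, 78]): compare 61 with maximum([78])
maximum([78]) = 78  (base case)
Compare 61 with 78 -> 78
Compare 14 with 78 -> 78
Compare 84 with 78 -> 84
Compare 41 with 84 -> 84
Compare 14 with 84 -> 84
Compare 52 with 84 -> 84

84


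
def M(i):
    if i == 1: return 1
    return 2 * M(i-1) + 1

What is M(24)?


M(24) = 2 * M(23) + 1
M(23) = 2 * M(22) + 1
M(22) = 2 * M(21) + 1
M(21) = 2 * M(20) + 1
M(20) = 2 * M(19) + 1
M(19) = 2 * M(18) + 1
M(18) = 2 * M(17) + 1
M(17) = 2 * M(16) + 1
M(16) = 2 * M(15) + 1
M(15) = 2 * M(14) + 1
M(14) = 2 * M(13) + 1
M(13) = 2 * M(12) + 1
M(12) = 2 * M(11) + 1
M(11) = 2 * M(10) + 1
M(10) = 2 * M(9) + 1
M(9) = 2 * M(8) + 1
M(8) = 2 * M(7) + 1
M(7) = 2 * M(6) + 1
M(6) = 2 * M(5) + 1
M(5) = 2 * M(4) + 1
M(4) = 2 * M(3) + 1
M(3) = 2 * M(2) + 1
M(2) = 2 * M(1) + 1
M(1) = 1  (base case)
M(2) = 2 * 1 + 1 = 3
M(3) = 2 * 3 + 1 = 7
M(4) = 2 * 7 + 1 = 15
M(5) = 2 * 15 + 1 = 31
M(6) = 2 * 31 + 1 = 63
M(7) = 2 * 63 + 1 = 127
M(8) = 2 * 127 + 1 = 255
M(9) = 2 * 255 + 1 = 511
M(10) = 2 * 511 + 1 = 1023
M(11) = 2 * 1023 + 1 = 2047
M(12) = 2 * 2047 + 1 = 4095
M(13) = 2 * 4095 + 1 = 8191
M(14) = 2 * 8191 + 1 = 16383
M(15) = 2 * 16383 + 1 = 32767
M(16) = 2 * 32767 + 1 = 65535
M(17) = 2 * 65535 + 1 = 131071
M(18) = 2 * 131071 + 1 = 262143
M(19) = 2 * 262143 + 1 = 524287
M(20) = 2 * 524287 + 1 = 1048575
M(21) = 2 * 1048575 + 1 = 2097151
M(22) = 2 * 2097151 + 1 = 4194303
M(23) = 2 * 4194303 + 1 = 8388607
M(24) = 2 * 8388607 + 1 = 16777215

16777215


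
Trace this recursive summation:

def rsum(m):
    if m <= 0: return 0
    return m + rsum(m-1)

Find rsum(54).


rsum(54)
= 54 + 53 + 52 + 51 + 50 + 49 + 48 + 47 + 46 + 45 + 44 + 43 + 42 + 41 + 40 + 39 + 38 + 37 + 36 + 35 + 34 + 33 + 32 + 31 + 30 + 29 + 28 + 27 + 26 + 25 + 24 + 23 + 22 + 21 + 20 + 19 + 18 + 17 + 16 + 15 + 14 + 13 + 12 + 11 + 10 + 9 + 8 + 7 + 6 + 5 + 4 + 3 + 2 + 1 + rsum(0)
= 54 + 53 + 52 + 51 + 50 + 49 + 48 + 47 + 46 + 45 + 44 + 43 + 42 + 41 + 40 + 39 + 38 + 37 + 36 + 35 + 34 + 33 + 32 + 31 + 30 + 29 + 28 + 27 + 26 + 25 + 24 + 23 + 22 + 21 + 20 + 19 + 18 + 17 + 16 + 15 + 14 + 13 + 12 + 11 + 10 + 9 + 8 + 7 + 6 + 5 + 4 + 3 + 2 + 1 + 0
= 1485

1485


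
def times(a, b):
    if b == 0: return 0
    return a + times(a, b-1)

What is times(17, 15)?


times(17, 15) = 17 + times(17, 14)
times(17, 14) = 17 + times(17, 13)
times(17, 13) = 17 + times(17, 12)
times(17, 12) = 17 + times(17, 11)
times(17, 11) = 17 + times(17, 10)
times(17, 10) = 17 + times(17, 9)
times(17, 9) = 17 + times(17, 8)
times(17, 8) = 17 + times(17, 7)
times(17, 7) = 17 + times(17, 6)
times(17, 6) = 17 + times(17, 5)
times(17, 5) = 17 + times(17, 4)
times(17, 4) = 17 + times(17, 3)
times(17, 3) = 17 + times(17, 2)
times(17, 2) = 17 + times(17, 1)
times(17, 1) = 17 + times(17, 0)
times(17, 0) = 0  (base case)
Total: 17 + 17 + 17 + 17 + 17 + 17 + 17 + 17 + 17 + 17 + 17 + 17 + 17 + 17 + 17 + 0 = 255

255


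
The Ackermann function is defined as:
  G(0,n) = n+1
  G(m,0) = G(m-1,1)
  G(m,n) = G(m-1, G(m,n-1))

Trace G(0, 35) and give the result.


G(0, 35) = 36
Result: G(0, 35) = 36

36


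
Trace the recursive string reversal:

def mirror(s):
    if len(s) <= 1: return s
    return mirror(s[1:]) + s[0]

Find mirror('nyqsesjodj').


mirror('nyqsesjodj') = mirror('yqsesjodj') + 'n'
mirror('yqsesjodj') = mirror('qsesjodj') + 'y'
mirror('qsesjodj') = mirror('sesjodj') + 'q'
mirror('sesjodj') = mirror('esjodj') + 's'
mirror('esjodj') = mirror('sjodj') + 'e'
mirror('sjodj') = mirror('jodj') + 's'
mirror('jodj') = mirror('odj') + 'j'
mirror('odj') = mirror('dj') + 'o'
mirror('dj') = mirror('j') + 'd'
mirror('j') = 'j'  (base case)
Concatenating: 'j' + 'd' + 'o' + 'j' + 's' + 'e' + 's' + 'q' + 'y' + 'n' = 'jdojsesqyn'

jdojsesqyn


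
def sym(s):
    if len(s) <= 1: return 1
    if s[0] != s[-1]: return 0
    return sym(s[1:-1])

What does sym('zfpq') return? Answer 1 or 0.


sym('zfpq'): s[0]='z' != s[-1]='q' -> return 0
Result: 0 (not a palindrome)

0


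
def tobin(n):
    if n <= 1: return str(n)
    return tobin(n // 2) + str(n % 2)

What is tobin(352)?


tobin(352) = tobin(176) + '0'
tobin(176) = tobin(88) + '0'
tobin(88) = tobin(44) + '0'
tobin(44) = tobin(22) + '0'
tobin(22) = tobin(11) + '0'
tobin(11) = tobin(5) + '1'
tobin(5) = tobin(2) + '1'
tobin(2) = tobin(1) + '0'
tobin(1) = '1'  (base case)
Concatenating: '1' + '0' + '1' + '1' + '0' + '0' + '0' + '0' + '0' = '101100000'

101100000


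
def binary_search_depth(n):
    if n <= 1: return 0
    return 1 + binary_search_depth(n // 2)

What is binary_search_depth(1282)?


1282 / 2 = 641
641 / 2 = 320
320 / 2 = 160
160 / 2 = 80
80 / 2 = 40
40 / 2 = 20
20 / 2 = 10
10 / 2 = 5
5 / 2 = 2
2 / 2 = 1
Reached 1 after 10 halvings

10


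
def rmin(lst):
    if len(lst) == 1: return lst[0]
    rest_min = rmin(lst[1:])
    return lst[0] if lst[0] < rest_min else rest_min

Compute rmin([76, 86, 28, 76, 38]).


rmin([76, 86, 28, 76, 38]): compare 76 with rmin([86, 28, 76, 38])
rmin([86, 28, 76, 38]): compare 86 with rmin([28, 76, 38])
rmin([28, 76, 38]): compare 28 with rmin([76, 38])
rmin([76, 38]): compare 76 with rmin([38])
rmin([38]) = 38  (base case)
Compare 76 with 38 -> 38
Compare 28 with 38 -> 28
Compare 86 with 28 -> 28
Compare 76 with 28 -> 28

28


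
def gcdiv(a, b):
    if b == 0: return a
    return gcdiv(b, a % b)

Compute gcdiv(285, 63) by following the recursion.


gcdiv(285, 63) = gcdiv(63, 33)
gcdiv(63, 33) = gcdiv(33, 30)
gcdiv(33, 30) = gcdiv(30, 3)
gcdiv(30, 3) = gcdiv(3, 0)
gcdiv(3, 0) = 3  (base case)

3


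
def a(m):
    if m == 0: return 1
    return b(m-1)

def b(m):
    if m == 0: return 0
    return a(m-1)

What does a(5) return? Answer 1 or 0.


a(5) = b(4)
b(4) = a(3)
a(3) = b(2)
b(2) = a(1)
a(1) = b(0)
b(0) = 0  (base case)
Result: 0

0


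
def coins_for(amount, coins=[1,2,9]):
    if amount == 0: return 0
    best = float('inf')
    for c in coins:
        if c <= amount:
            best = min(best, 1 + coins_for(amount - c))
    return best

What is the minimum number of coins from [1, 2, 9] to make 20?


Building up with DP:
coins_for(0) = 0
coins_for(1) = min(1+coins_for(0)=1+0=1) = 1
coins_for(2) = min(1+coins_for(1)=1+1=2, 1+coins_for(0)=1+0=1) = 1
coins_for(3) = min(1+coins_for(2)=1+1=2, 1+coins_for(1)=1+1=2) = 2
coins_for(4) = min(1+coins_for(3)=1+2=3, 1+coins_for(2)=1+1=2) = 2
coins_for(5) = min(1+coins_for(4)=1+2=3, 1+coins_for(3)=1+2=3) = 3
coins_for(6) = min(1+coins_for(5)=1+3=4, 1+coins_for(4)=1+2=3) = 3
coins_for(7) = min(1+coins_for(6)=1+3=4, 1+coins_for(5)=1+3=4) = 4
coins_for(8) = min(1+coins_for(7)=1+4=5, 1+coins_for(6)=1+3=4) = 4
coins_for(9) = min(1+coins_for(8)=1+4=5, 1+coins_for(7)=1+4=5, 1+coins_for(0)=1+0=1) = 1
coins_for(10) = min(1+coins_for(9)=1+1=2, 1+coins_for(8)=1+4=5, 1+coins_for(1)=1+1=2) = 2
coins_for(11) = min(1+coins_for(10)=1+2=3, 1+coins_for(9)=1+1=2, 1+coins_for(2)=1+1=2) = 2
coins_for(12) = min(1+coins_for(11)=1+2=3, 1+coins_for(10)=1+2=3, 1+coins_for(3)=1+2=3) = 3
coins_for(13) = min(1+coins_for(12)=1+3=4, 1+coins_for(11)=1+2=3, 1+coins_for(4)=1+2=3) = 3
coins_for(14) = min(1+coins_for(13)=1+3=4, 1+coins_for(12)=1+3=4, 1+coins_for(5)=1+3=4) = 4
coins_for(15) = min(1+coins_for(14)=1+4=5, 1+coins_for(13)=1+3=4, 1+coins_for(6)=1+3=4) = 4
coins_for(16) = min(1+coins_for(15)=1+4=5, 1+coins_for(14)=1+4=5, 1+coins_for(7)=1+4=5) = 5
coins_for(17) = min(1+coins_for(16)=1+5=6, 1+coins_for(15)=1+4=5, 1+coins_for(8)=1+4=5) = 5
coins_for(18) = min(1+coins_for(17)=1+5=6, 1+coins_for(16)=1+5=6, 1+coins_for(9)=1+1=2) = 2
coins_for(19) = min(1+coins_for(18)=1+2=3, 1+coins_for(17)=1+5=6, 1+coins_for(10)=1+2=3) = 3
coins_for(20) = min(1+coins_for(19)=1+3=4, 1+coins_for(18)=1+2=3, 1+coins_for(11)=1+2=3) = 3

3


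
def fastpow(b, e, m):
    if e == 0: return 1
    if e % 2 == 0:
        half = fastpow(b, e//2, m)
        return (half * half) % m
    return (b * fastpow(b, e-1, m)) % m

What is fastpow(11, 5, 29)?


fastpow(11, 5, 29): e is odd, compute fastpow(11, 4, 29)
  fastpow(11, 4, 29): e is even, compute fastpow(11, 2, 29)
    fastpow(11, 2, 29): e is even, compute fastpow(11, 1, 29)
      fastpow(11, 1, 29): e is odd, compute fastpow(11, 0, 29)
        fastpow(11, 0, 29) = 1
      (11 * 1) % 29 = 11
    half=11, (11*11) % 29 = 5
  half=5, (5*5) % 29 = 25
(11 * 25) % 29 = 14

14


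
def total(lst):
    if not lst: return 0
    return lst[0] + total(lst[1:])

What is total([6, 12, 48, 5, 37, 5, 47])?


total([6, 12, 48, 5, 37, 5, 47]) = 6 + total([12, 48, 5, 37, 5, 47])
total([12, 48, 5, 37, 5, 47]) = 12 + total([48, 5, 37, 5, 47])
total([48, 5, 37, 5, 47]) = 48 + total([5, 37, 5, 47])
total([5, 37, 5, 47]) = 5 + total([37, 5, 47])
total([37, 5, 47]) = 37 + total([5, 47])
total([5, 47]) = 5 + total([47])
total([47]) = 47 + total([])
total([]) = 0  (base case)
Total: 6 + 12 + 48 + 5 + 37 + 5 + 47 + 0 = 160

160


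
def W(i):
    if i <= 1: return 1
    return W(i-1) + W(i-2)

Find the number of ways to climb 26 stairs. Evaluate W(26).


Building up from base cases:
W(0) = 1
W(1) = 1
W(2) = W(1) + W(0) = 1 + 1 = 2
W(3) = W(2) + W(1) = 2 + 1 = 3
W(4) = W(3) + W(2) = 3 + 2 = 5
W(5) = W(4) + W(3) = 5 + 3 = 8
W(6) = W(5) + W(4) = 8 + 5 = 13
W(7) = W(6) + W(5) = 13 + 8 = 21
W(8) = W(7) + W(6) = 21 + 13 = 34
W(9) = W(8) + W(7) = 34 + 21 = 55
W(10) = W(9) + W(8) = 55 + 34 = 89
W(11) = W(10) + W(9) = 89 + 55 = 144
W(12) = W(11) + W(10) = 144 + 89 = 233
W(13) = W(12) + W(11) = 233 + 144 = 377
W(14) = W(13) + W(12) = 377 + 233 = 610
W(15) = W(14) + W(13) = 610 + 377 = 987
W(16) = W(15) + W(14) = 987 + 610 = 1597
W(17) = W(16) + W(15) = 1597 + 987 = 2584
W(18) = W(17) + W(16) = 2584 + 1597 = 4181
W(19) = W(18) + W(17) = 4181 + 2584 = 6765
W(20) = W(19) + W(18) = 6765 + 4181 = 10946
W(21) = W(20) + W(19) = 10946 + 6765 = 17711
W(22) = W(21) + W(20) = 17711 + 10946 = 28657
W(23) = W(22) + W(21) = 28657 + 17711 = 46368
W(24) = W(23) + W(22) = 46368 + 28657 = 75025
W(25) = W(24) + W(23) = 75025 + 46368 = 121393
W(26) = W(25) + W(24) = 121393 + 75025 = 196418

196418
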